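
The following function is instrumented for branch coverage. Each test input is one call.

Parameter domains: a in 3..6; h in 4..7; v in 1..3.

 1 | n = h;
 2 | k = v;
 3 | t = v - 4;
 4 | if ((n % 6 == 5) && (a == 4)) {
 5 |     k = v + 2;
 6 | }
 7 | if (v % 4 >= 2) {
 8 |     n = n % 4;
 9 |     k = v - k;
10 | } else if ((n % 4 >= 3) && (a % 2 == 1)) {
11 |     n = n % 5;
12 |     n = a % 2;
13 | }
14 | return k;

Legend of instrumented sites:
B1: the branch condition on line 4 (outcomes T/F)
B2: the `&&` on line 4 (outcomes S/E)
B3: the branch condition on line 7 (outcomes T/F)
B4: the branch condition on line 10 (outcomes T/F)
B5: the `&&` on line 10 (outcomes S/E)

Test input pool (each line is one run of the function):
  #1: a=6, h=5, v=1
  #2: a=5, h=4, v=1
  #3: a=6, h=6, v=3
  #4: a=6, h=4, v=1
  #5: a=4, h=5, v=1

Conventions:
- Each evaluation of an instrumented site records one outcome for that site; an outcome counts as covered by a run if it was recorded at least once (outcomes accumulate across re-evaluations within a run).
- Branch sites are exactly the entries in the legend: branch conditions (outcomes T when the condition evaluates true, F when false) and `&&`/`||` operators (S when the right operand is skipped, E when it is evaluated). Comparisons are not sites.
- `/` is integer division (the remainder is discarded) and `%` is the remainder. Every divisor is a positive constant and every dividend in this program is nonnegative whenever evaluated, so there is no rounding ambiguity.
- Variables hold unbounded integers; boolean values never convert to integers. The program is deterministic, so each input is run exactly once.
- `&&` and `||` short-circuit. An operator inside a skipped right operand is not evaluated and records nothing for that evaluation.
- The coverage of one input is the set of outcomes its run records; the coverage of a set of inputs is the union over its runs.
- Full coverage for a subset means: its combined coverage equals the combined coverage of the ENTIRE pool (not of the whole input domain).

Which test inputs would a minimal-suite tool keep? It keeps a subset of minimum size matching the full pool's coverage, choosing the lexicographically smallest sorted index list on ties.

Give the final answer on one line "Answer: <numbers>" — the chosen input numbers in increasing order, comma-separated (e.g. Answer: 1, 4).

input #1, a=6, h=5, v=1: outcomes B1=F, B2=E, B3=F, B4=F, B5=S
input #2, a=5, h=4, v=1: outcomes B1=F, B2=S, B3=F, B4=F, B5=S
input #3, a=6, h=6, v=3: outcomes B1=F, B2=S, B3=T
input #4, a=6, h=4, v=1: outcomes B1=F, B2=S, B3=F, B4=F, B5=S
input #5, a=4, h=5, v=1: outcomes B1=T, B2=E, B3=F, B4=F, B5=S
together the pool reaches 8 outcomes: B1=T, B1=F, B2=S, B2=E, B3=T, B3=F, B4=F, B5=S
no size-1 subset reaches all 8 outcomes (best union: 5/8)
size 2: inputs {3, 5} cover all 8 outcomes, and no lexicographically smaller subset of this size does

Answer: 3, 5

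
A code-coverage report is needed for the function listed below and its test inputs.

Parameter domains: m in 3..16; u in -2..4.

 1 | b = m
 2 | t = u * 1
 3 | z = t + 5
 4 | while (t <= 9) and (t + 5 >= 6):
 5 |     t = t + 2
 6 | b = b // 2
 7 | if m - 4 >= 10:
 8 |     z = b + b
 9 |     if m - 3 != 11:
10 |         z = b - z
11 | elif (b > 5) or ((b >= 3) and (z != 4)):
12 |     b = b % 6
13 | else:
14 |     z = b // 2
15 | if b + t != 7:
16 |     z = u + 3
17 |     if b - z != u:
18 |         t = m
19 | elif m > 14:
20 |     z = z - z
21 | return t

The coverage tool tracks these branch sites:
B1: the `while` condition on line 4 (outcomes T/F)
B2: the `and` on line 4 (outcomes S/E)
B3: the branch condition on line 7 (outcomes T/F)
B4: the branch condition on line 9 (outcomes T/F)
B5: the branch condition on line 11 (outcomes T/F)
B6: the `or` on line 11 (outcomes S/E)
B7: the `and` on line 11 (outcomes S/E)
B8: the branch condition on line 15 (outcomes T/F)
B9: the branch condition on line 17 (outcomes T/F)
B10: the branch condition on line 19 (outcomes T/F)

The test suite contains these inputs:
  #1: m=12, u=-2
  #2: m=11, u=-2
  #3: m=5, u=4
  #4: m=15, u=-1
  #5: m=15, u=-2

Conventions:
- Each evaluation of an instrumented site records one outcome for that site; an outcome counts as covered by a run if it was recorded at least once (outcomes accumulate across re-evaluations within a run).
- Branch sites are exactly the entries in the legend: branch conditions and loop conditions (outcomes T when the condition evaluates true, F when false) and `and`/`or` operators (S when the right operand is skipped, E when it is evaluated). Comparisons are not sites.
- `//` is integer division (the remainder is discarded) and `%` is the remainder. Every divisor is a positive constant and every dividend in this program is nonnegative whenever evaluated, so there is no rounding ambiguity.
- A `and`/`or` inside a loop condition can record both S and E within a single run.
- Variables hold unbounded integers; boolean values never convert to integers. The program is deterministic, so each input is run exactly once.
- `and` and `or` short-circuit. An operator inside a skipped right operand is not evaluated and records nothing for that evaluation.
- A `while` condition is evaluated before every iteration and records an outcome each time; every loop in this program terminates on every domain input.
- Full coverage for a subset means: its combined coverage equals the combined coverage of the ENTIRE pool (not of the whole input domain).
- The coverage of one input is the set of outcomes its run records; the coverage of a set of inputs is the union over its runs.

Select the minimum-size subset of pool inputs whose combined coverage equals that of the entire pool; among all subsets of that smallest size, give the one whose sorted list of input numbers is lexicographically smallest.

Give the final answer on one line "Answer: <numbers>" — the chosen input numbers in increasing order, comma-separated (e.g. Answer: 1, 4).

input #1 (m=12, u=-2): events B2->E, B1->F, B3->F, B6->S, B5->T, B8->T, B9->T; covers B1=F, B2=E, B3=F, B5=T, B6=S, B8=T, B9=T
input #2 (m=11, u=-2): events B2->E, B1->F, B3->F, B6->E, B7->E, B5->T, B8->T, B9->T; covers B1=F, B2=E, B3=F, B5=T, B6=E, B7=E, B8=T, B9=T
input #3 (m=5, u=4): events B2->E, B1->T, B2->E, B1->T, B2->E, B1->T, B2->S, B1->F, B3->F, B6->E, B7->S, B5->F, B8->T, B9->T; covers B1=T, B1=F, B2=S, B2=E, B3=F, B5=F, B6=E, B7=S, B8=T, B9=T
input #4 (m=15, u=-1): events B2->E, B1->F, B3->T, B4->T, B8->T, B9->T; covers B1=F, B2=E, B3=T, B4=T, B8=T, B9=T
input #5 (m=15, u=-2): events B2->E, B1->F, B3->T, B4->T, B8->T, B9->T; covers B1=F, B2=E, B3=T, B4=T, B8=T, B9=T
together the pool reaches 15 outcomes: B1=T, B1=F, B2=S, B2=E, B3=T, B3=F, B4=T, B5=T, B5=F, B6=S, B6=E, B7=S, B7=E, B8=T, B9=T
size 1 is not enough: best union over all size-1 subsets is 10/15
size 2 is not enough: best union over all size-2 subsets is 12/15
size 3 is not enough: best union over all size-3 subsets is 14/15
the canonical winner is {1, 2, 3, 4}: size 4, full 15-outcome coverage, earliest index list among size-4 covers

Answer: 1, 2, 3, 4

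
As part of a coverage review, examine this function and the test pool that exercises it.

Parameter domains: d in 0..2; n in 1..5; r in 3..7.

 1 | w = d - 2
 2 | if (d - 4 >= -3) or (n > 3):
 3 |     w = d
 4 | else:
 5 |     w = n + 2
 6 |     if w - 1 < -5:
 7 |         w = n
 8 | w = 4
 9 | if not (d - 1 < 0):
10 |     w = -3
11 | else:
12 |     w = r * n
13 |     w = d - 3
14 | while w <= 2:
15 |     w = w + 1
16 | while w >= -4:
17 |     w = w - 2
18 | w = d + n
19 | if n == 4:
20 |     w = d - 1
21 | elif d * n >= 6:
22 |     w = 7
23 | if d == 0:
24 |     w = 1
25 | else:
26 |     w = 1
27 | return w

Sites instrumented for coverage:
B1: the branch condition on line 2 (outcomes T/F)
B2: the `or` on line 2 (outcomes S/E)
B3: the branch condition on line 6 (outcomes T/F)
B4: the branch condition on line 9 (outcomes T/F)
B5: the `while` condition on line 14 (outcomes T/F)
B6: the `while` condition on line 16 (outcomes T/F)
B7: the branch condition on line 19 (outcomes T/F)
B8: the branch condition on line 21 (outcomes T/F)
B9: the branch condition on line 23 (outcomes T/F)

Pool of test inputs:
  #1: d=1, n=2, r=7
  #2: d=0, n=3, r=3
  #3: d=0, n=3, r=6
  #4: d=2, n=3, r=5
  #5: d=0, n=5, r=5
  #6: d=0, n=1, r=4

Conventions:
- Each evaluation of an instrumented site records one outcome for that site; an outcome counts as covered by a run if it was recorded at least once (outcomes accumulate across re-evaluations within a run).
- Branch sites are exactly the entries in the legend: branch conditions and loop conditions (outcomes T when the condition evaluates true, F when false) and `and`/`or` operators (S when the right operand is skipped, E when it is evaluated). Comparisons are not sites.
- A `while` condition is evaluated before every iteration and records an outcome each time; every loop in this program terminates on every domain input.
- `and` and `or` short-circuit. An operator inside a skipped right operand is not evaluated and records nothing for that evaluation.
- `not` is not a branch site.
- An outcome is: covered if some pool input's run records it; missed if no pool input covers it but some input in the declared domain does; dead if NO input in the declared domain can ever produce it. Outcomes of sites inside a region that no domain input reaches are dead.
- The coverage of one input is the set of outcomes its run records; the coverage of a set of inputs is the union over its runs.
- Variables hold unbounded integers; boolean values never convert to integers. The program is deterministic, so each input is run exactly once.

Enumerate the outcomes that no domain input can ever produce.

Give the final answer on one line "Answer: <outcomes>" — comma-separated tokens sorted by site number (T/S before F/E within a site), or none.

exhaustive pass over the 75-input domain:
  B3=T: never recorded by any domain input -> dead
  reachable outcomes have witnesses, e.g. B1=T (e.g. d=0, n=4, r=3), B1=F (e.g. d=0, n=1, r=3), B2=S (e.g. d=1, n=1, r=3), B2=E (e.g. d=0, n=1, r=3)

Answer: B3=T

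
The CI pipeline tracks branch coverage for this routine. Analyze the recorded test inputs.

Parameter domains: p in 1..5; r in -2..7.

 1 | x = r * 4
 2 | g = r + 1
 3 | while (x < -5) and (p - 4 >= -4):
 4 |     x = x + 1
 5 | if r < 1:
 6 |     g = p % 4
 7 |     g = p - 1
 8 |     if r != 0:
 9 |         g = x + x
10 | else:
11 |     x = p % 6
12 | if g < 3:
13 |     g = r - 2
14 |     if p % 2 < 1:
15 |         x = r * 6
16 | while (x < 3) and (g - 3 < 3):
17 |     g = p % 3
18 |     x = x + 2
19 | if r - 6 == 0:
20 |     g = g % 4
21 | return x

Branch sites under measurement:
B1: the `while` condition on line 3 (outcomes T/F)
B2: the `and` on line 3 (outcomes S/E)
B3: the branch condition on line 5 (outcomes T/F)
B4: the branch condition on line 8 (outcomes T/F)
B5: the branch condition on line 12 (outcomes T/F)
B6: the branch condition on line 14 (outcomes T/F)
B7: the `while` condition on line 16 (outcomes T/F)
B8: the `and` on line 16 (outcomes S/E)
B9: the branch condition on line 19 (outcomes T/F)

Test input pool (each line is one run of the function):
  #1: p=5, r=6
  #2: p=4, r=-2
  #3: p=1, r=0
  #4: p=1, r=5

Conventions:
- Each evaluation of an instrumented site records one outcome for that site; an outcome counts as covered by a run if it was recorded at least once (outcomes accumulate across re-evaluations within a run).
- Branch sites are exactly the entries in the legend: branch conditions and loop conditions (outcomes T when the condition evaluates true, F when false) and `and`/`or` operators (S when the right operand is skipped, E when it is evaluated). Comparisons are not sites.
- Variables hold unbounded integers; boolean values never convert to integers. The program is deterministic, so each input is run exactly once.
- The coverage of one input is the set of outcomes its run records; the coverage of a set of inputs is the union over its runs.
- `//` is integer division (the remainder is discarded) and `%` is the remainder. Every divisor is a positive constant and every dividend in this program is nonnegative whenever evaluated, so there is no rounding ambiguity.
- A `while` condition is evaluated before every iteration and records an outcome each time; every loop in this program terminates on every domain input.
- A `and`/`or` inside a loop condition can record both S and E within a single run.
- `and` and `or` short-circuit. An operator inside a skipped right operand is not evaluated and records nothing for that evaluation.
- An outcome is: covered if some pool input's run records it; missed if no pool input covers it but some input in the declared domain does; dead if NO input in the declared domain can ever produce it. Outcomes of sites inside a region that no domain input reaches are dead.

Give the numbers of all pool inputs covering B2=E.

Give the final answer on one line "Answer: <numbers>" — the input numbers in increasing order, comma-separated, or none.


input #1 (p=5, r=6): never hits B2=E
input #2 (p=4, r=-2): hits B2=E
input #3 (p=1, r=0): never hits B2=E
input #4 (p=1, r=5): never hits B2=E
Answer: 2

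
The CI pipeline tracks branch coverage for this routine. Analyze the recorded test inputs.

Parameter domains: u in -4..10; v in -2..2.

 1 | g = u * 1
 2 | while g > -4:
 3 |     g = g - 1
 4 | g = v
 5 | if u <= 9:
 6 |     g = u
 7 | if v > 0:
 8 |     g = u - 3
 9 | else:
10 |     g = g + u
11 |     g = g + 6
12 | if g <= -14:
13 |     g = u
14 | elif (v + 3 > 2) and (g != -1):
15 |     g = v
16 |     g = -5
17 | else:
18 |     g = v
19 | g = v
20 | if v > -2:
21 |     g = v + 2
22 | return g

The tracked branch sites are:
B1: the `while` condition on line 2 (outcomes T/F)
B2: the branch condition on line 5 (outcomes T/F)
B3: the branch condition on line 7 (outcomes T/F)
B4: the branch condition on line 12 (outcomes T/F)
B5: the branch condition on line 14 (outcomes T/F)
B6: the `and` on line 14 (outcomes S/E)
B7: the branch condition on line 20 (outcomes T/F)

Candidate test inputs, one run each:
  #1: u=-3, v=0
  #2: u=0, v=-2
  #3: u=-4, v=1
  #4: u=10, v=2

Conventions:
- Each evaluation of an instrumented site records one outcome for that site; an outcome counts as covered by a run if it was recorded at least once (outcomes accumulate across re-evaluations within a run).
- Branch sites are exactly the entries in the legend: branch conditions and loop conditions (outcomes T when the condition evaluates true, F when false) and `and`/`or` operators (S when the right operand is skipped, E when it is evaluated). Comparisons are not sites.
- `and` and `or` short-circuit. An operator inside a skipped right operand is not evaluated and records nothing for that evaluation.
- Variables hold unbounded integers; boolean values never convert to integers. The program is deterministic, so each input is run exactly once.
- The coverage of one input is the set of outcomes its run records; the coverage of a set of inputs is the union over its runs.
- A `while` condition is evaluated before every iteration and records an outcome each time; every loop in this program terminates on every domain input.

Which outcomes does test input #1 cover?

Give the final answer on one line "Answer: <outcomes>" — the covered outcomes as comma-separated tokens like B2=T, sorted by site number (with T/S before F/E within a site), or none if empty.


Tracing the run of input #1 (u=-3, v=0):
  B1->T, B1->F, B2->T, B3->F, B4->F, B6->E, B5->T, B7->T
deduplicating events, the covered set is: B1=T, B1=F, B2=T, B3=F, B4=F, B5=T, B6=E, B7=T
Answer: B1=T, B1=F, B2=T, B3=F, B4=F, B5=T, B6=E, B7=T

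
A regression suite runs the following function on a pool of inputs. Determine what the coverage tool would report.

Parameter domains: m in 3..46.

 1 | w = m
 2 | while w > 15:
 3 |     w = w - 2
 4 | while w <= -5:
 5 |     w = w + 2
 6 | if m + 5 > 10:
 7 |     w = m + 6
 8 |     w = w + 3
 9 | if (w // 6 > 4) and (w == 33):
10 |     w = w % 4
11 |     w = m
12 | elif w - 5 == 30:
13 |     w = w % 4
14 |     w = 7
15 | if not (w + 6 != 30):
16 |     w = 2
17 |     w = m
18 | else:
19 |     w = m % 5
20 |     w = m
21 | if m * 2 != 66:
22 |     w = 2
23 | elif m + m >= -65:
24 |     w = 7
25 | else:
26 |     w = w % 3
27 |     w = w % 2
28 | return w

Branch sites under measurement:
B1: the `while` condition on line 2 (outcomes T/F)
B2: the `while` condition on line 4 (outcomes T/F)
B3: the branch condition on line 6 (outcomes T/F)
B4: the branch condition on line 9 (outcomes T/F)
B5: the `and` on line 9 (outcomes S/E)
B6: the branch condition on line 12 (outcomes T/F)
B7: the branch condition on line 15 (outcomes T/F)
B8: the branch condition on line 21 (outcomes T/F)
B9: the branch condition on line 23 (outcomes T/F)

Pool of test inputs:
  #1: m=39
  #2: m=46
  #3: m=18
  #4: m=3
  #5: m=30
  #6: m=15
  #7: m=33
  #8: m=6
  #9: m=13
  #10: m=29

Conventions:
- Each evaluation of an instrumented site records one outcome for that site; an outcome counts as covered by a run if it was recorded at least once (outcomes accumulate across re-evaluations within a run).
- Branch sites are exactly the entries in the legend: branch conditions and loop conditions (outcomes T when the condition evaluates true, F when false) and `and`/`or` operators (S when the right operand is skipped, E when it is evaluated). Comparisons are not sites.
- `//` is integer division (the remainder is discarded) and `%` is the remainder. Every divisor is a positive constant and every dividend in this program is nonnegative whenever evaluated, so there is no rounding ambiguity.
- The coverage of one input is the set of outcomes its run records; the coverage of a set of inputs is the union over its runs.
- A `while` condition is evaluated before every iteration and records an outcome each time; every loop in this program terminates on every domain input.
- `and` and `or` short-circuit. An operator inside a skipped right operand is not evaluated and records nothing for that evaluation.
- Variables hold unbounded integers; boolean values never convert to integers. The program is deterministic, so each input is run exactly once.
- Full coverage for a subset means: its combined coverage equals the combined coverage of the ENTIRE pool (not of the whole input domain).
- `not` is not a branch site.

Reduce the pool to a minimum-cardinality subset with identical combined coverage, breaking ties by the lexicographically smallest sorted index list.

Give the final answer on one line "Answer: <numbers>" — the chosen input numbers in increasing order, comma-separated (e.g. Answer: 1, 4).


input #1 (m=39): events B1->T, B1->T, B1->T, B1->T, B1->T, B1->T, B1->T, B1->T, B1->T, B1->T, B1->T, B1->T, B1->F, B2->F, ...; covers B1=T, B1=F, B2=F, B3=T, B4=F, B5=E, B6=F, B7=F, B8=T
input #2 (m=46): events B1->T, B1->T, B1->T, B1->T, B1->T, B1->T, B1->T, B1->T, B1->T, B1->T, B1->T, B1->T, B1->T, B1->T, ...; covers B1=T, B1=F, B2=F, B3=T, B4=F, B5=E, B6=F, B7=F, B8=T
input #3 (m=18): events B1->T, B1->T, B1->F, B2->F, B3->T, B5->S, B4->F, B6->F, B7->F, B8->T; covers B1=T, B1=F, B2=F, B3=T, B4=F, B5=S, B6=F, B7=F, B8=T
input #4 (m=3): events B1->F, B2->F, B3->F, B5->S, B4->F, B6->F, B7->F, B8->T; covers B1=F, B2=F, B3=F, B4=F, B5=S, B6=F, B7=F, B8=T
input #5 (m=30): events B1->T, B1->T, B1->T, B1->T, B1->T, B1->T, B1->T, B1->T, B1->F, B2->F, B3->T, B5->E, B4->F, B6->F, ...; covers B1=T, B1=F, B2=F, B3=T, B4=F, B5=E, B6=F, B7=F, B8=T
input #6 (m=15): events B1->F, B2->F, B3->T, B5->S, B4->F, B6->F, B7->T, B8->T; covers B1=F, B2=F, B3=T, B4=F, B5=S, B6=F, B7=T, B8=T
input #7 (m=33): events B1->T, B1->T, B1->T, B1->T, B1->T, B1->T, B1->T, B1->T, B1->T, B1->F, B2->F, B3->T, B5->E, B4->F, ...; covers B1=T, B1=F, B2=F, B3=T, B4=F, B5=E, B6=F, B7=F, B8=F, B9=T
input #8 (m=6): events B1->F, B2->F, B3->T, B5->S, B4->F, B6->F, B7->F, B8->T; covers B1=F, B2=F, B3=T, B4=F, B5=S, B6=F, B7=F, B8=T
input #9 (m=13): events B1->F, B2->F, B3->T, B5->S, B4->F, B6->F, B7->F, B8->T; covers B1=F, B2=F, B3=T, B4=F, B5=S, B6=F, B7=F, B8=T
input #10 (m=29): events B1->T, B1->T, B1->T, B1->T, B1->T, B1->T, B1->T, B1->F, B2->F, B3->T, B5->E, B4->F, B6->F, B7->F, ...; covers B1=T, B1=F, B2=F, B3=T, B4=F, B5=E, B6=F, B7=F, B8=T
the full pool covers 14 outcomes: B1=T, B1=F, B2=F, B3=T, B3=F, B4=F, B5=S, B5=E, B6=F, B7=T, B7=F, B8=T, B8=F, B9=T
size 1 is not enough: best union over all size-1 subsets is 10/14
size 2 is not enough: best union over all size-2 subsets is 13/14
size 3: inputs {4, 6, 7} cover all 14 outcomes, and no lexicographically smaller subset of this size does
Answer: 4, 6, 7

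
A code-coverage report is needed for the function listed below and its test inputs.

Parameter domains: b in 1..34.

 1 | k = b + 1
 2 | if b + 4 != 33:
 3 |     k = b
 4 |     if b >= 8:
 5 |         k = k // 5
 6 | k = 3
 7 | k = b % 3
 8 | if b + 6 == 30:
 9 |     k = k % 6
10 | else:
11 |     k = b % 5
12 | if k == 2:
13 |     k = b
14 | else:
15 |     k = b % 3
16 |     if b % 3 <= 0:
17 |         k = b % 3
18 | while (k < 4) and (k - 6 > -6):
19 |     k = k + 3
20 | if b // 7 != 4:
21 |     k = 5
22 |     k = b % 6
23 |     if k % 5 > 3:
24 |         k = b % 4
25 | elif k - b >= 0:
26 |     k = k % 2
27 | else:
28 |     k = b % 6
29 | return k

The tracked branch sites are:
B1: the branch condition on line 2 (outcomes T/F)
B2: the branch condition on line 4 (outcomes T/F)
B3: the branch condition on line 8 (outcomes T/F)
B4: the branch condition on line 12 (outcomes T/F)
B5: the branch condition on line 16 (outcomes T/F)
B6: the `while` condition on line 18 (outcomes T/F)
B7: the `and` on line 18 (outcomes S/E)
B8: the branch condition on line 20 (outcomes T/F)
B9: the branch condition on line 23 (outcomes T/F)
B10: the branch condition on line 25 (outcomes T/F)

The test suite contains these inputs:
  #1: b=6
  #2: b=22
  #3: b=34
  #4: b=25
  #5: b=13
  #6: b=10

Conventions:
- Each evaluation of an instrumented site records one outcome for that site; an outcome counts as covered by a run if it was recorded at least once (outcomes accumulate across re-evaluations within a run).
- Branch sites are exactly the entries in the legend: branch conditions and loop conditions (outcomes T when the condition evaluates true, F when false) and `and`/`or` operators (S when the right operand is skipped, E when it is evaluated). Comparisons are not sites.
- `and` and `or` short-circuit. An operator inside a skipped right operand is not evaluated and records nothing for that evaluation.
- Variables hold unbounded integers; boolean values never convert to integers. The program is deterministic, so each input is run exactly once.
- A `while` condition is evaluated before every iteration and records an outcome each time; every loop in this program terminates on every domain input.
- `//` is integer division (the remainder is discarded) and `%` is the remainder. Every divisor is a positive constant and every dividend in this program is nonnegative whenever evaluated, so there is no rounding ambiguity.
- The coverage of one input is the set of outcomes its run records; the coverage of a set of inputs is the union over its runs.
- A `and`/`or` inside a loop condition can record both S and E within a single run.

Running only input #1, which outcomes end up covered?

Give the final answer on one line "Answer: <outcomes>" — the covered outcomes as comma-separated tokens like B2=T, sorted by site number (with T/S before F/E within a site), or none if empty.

Event log for input #1 (b=6):
  B1->T, B2->F, B3->F, B4->F, B5->T, B7->E, B6->F, B8->T, B9->F
distinct outcomes covered: B1=T, B2=F, B3=F, B4=F, B5=T, B6=F, B7=E, B8=T, B9=F

Answer: B1=T, B2=F, B3=F, B4=F, B5=T, B6=F, B7=E, B8=T, B9=F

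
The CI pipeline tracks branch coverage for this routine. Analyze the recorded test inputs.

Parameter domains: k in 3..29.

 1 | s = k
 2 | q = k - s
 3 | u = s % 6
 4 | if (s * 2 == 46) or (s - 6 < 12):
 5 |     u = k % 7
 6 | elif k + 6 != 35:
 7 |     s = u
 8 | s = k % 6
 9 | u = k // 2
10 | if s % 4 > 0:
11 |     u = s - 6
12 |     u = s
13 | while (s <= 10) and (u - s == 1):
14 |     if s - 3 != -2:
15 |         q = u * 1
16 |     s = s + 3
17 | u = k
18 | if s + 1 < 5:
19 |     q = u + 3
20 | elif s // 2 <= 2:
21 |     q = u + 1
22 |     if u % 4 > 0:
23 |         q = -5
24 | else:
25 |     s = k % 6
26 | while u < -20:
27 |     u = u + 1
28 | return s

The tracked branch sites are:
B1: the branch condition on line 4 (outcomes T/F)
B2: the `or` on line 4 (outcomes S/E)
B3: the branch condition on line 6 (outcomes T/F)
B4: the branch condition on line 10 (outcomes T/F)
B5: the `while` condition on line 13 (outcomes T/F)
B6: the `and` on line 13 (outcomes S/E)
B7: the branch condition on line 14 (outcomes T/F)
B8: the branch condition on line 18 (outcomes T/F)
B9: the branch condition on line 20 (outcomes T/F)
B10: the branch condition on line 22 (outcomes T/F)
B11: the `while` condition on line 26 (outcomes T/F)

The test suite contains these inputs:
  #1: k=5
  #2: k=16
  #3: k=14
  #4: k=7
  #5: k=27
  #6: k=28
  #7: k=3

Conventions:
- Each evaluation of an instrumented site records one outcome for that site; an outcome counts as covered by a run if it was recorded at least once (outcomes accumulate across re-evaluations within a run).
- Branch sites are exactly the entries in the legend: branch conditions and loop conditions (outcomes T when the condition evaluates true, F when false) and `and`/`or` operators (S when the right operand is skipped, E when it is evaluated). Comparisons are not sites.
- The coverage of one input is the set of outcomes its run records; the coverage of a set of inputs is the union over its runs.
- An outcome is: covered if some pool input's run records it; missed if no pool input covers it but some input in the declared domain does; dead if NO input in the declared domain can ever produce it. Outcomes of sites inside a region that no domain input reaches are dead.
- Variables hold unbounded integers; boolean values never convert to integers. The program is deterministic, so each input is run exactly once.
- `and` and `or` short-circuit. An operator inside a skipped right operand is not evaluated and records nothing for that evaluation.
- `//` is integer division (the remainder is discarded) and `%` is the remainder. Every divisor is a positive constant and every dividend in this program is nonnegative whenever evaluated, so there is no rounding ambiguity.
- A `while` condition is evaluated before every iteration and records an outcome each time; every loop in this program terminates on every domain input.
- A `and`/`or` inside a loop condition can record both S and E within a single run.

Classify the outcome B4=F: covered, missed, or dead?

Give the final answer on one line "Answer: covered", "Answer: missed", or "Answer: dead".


B4=F is recorded by pool input(s) 2, 6 -> covered
Answer: covered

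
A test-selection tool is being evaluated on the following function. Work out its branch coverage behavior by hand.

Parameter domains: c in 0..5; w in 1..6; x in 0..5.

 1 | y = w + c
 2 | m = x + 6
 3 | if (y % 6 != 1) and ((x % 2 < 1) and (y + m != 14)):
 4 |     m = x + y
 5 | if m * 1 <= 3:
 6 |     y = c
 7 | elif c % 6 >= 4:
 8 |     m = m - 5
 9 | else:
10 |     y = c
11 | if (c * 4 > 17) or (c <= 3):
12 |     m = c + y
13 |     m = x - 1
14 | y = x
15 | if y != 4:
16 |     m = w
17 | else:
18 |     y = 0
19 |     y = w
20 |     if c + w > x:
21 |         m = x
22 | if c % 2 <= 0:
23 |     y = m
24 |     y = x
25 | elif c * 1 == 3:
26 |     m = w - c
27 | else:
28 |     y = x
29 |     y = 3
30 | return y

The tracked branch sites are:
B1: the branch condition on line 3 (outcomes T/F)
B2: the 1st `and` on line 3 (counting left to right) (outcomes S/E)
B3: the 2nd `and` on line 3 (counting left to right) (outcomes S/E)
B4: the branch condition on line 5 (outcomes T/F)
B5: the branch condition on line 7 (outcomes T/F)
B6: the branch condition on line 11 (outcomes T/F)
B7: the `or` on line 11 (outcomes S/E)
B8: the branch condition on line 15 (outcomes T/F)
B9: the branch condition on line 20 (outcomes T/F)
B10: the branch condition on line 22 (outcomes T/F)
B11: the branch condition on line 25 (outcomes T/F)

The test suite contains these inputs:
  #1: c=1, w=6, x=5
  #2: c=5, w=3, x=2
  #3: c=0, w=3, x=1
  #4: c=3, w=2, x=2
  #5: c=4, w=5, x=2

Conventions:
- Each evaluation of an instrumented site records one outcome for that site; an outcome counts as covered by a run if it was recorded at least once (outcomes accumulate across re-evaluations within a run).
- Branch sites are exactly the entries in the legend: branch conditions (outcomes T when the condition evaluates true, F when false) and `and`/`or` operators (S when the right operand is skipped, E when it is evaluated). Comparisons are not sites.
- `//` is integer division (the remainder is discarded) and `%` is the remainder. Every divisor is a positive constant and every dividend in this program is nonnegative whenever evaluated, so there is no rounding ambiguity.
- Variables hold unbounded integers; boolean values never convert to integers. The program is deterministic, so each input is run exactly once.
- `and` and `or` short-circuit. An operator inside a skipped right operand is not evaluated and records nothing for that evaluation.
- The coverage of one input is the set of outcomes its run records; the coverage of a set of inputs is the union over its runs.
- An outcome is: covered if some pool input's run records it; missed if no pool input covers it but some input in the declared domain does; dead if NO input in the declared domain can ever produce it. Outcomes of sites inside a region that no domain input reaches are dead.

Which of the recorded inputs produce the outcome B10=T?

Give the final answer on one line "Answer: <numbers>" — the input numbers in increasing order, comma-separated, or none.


input #1 (c=1, w=6, x=5): does not record B10=T
input #2 (c=5, w=3, x=2): does not record B10=T
input #3 (c=0, w=3, x=1): records B10=T
input #4 (c=3, w=2, x=2): does not record B10=T
input #5 (c=4, w=5, x=2): records B10=T
Answer: 3, 5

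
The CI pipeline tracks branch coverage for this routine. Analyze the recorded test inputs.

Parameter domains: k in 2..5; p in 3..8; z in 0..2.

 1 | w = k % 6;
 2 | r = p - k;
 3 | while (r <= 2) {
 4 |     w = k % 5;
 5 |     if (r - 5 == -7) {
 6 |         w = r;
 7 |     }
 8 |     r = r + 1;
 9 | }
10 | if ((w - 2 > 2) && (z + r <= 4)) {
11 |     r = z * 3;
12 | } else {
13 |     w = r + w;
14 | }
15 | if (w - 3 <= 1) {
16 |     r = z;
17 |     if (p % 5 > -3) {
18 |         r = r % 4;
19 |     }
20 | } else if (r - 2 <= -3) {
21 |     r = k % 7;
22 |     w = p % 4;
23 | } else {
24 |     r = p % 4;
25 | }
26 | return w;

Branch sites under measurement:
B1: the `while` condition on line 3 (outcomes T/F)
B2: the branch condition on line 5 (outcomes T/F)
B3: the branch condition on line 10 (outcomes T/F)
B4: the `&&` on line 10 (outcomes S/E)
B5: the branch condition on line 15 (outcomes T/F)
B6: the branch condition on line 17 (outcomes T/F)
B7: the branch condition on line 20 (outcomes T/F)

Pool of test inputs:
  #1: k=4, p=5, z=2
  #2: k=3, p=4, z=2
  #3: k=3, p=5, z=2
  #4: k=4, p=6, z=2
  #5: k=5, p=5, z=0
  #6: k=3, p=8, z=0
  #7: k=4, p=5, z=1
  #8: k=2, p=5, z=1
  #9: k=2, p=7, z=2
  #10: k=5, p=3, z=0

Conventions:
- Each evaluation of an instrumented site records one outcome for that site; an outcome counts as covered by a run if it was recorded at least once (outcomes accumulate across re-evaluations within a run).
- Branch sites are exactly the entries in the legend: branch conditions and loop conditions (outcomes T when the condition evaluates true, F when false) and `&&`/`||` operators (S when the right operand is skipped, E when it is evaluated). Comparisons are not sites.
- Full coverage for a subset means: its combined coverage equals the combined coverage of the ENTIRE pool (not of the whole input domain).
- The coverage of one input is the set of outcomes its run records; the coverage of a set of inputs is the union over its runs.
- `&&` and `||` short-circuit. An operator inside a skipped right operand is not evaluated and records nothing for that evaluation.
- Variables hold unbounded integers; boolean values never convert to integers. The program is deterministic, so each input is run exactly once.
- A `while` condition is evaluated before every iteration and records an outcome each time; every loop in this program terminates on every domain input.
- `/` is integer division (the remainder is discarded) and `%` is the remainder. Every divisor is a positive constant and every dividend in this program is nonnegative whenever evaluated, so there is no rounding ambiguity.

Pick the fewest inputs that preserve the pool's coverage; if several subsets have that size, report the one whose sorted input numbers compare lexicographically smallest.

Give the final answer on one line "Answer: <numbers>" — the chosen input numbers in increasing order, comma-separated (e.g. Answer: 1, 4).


input #1 (k=4, p=5, z=2): events B1->T, B2->F, B1->T, B2->F, B1->F, B4->S, B3->F, B5->F, B7->F; covers B1=T, B1=F, B2=F, B3=F, B4=S, B5=F, B7=F
input #2 (k=3, p=4, z=2): events B1->T, B2->F, B1->T, B2->F, B1->F, B4->S, B3->F, B5->F, B7->F; covers B1=T, B1=F, B2=F, B3=F, B4=S, B5=F, B7=F
input #3 (k=3, p=5, z=2): events B1->T, B2->F, B1->F, B4->S, B3->F, B5->F, B7->F; covers B1=T, B1=F, B2=F, B3=F, B4=S, B5=F, B7=F
input #4 (k=4, p=6, z=2): events B1->T, B2->F, B1->F, B4->S, B3->F, B5->F, B7->F; covers B1=T, B1=F, B2=F, B3=F, B4=S, B5=F, B7=F
input #5 (k=5, p=5, z=0): events B1->T, B2->F, B1->T, B2->F, B1->T, B2->F, B1->F, B4->S, B3->F, B5->T, B6->T; covers B1=T, B1=F, B2=F, B3=F, B4=S, B5=T, B6=T
input #6 (k=3, p=8, z=0): events B1->F, B4->S, B3->F, B5->F, B7->F; covers B1=F, B3=F, B4=S, B5=F, B7=F
input #7 (k=4, p=5, z=1): events B1->T, B2->F, B1->T, B2->F, B1->F, B4->S, B3->F, B5->F, B7->F; covers B1=T, B1=F, B2=F, B3=F, B4=S, B5=F, B7=F
input #8 (k=2, p=5, z=1): events B1->F, B4->S, B3->F, B5->F, B7->F; covers B1=F, B3=F, B4=S, B5=F, B7=F
input #9 (k=2, p=7, z=2): events B1->F, B4->S, B3->F, B5->F, B7->F; covers B1=F, B3=F, B4=S, B5=F, B7=F
input #10 (k=5, p=3, z=0): events B1->T, B2->T, B1->T, B2->F, B1->T, B2->F, B1->T, B2->F, B1->T, B2->F, B1->F, B4->S, B3->F, B5->T, ...; covers B1=T, B1=F, B2=T, B2=F, B3=F, B4=S, B5=T, B6=T
pool-wide coverage (10 outcomes): B1=T, B1=F, B2=T, B2=F, B3=F, B4=S, B5=T, B5=F, B6=T, B7=F
no size-1 subset reaches all 10 outcomes (best union: 8/10)
size 2: inputs {1, 10} cover all 10 outcomes, and no lexicographically smaller subset of this size does
Answer: 1, 10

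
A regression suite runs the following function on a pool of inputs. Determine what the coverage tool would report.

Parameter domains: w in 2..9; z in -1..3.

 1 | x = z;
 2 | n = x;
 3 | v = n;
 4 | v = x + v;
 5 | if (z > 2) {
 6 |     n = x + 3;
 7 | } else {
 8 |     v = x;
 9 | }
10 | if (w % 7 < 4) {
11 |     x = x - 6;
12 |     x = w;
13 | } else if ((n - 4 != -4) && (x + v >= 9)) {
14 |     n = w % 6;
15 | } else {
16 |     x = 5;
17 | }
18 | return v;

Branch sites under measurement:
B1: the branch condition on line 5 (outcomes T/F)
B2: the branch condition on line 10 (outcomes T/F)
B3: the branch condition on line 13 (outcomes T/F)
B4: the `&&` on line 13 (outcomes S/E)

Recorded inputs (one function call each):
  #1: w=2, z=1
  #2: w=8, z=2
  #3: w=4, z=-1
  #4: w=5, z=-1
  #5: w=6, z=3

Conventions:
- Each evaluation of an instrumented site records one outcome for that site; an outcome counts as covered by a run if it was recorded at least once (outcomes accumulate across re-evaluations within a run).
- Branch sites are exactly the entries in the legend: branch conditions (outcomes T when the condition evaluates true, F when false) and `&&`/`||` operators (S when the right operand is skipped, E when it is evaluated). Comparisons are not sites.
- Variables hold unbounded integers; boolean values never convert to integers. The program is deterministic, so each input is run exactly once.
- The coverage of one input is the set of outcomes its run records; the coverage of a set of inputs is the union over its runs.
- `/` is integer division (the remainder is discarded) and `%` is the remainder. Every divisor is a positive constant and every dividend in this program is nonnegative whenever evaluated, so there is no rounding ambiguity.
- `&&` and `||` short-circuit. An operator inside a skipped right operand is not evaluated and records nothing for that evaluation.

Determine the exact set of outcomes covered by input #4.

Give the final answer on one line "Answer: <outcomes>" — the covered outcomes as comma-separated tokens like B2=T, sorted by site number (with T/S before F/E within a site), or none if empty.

Running input #4 (w=5, z=-1), event by event:
  B1->F, B2->F, B4->E, B3->F
as a set, this run covers: B1=F, B2=F, B3=F, B4=E

Answer: B1=F, B2=F, B3=F, B4=E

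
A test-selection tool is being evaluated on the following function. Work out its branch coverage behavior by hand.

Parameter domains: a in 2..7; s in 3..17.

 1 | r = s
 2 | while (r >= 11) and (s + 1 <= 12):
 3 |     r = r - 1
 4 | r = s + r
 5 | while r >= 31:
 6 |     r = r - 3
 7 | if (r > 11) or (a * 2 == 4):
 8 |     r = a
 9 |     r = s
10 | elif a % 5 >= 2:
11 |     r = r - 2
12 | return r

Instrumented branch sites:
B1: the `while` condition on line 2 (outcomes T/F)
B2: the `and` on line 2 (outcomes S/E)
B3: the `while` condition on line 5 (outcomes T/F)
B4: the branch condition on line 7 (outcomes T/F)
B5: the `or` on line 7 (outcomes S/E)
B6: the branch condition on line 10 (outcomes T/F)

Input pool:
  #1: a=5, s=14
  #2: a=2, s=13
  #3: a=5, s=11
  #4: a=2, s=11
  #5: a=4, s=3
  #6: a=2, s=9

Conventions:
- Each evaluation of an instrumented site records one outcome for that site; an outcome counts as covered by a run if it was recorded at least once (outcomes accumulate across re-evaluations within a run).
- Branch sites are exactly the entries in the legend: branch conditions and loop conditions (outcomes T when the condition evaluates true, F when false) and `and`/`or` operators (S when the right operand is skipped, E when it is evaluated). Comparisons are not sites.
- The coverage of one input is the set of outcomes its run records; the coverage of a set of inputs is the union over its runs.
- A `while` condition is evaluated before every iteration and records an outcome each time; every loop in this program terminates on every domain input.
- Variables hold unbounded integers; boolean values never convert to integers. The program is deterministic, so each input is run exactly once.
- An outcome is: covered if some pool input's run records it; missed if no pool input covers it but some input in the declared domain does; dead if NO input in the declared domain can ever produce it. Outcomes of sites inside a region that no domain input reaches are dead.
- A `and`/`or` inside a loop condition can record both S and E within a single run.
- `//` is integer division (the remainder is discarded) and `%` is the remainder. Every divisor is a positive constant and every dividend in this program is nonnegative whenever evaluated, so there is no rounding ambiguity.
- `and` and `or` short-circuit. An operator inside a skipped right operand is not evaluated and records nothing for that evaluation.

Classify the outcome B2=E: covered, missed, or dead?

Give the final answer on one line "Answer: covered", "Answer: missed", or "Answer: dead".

B2=E is recorded by pool input(s) 1, 2, 3, 4 -> covered

Answer: covered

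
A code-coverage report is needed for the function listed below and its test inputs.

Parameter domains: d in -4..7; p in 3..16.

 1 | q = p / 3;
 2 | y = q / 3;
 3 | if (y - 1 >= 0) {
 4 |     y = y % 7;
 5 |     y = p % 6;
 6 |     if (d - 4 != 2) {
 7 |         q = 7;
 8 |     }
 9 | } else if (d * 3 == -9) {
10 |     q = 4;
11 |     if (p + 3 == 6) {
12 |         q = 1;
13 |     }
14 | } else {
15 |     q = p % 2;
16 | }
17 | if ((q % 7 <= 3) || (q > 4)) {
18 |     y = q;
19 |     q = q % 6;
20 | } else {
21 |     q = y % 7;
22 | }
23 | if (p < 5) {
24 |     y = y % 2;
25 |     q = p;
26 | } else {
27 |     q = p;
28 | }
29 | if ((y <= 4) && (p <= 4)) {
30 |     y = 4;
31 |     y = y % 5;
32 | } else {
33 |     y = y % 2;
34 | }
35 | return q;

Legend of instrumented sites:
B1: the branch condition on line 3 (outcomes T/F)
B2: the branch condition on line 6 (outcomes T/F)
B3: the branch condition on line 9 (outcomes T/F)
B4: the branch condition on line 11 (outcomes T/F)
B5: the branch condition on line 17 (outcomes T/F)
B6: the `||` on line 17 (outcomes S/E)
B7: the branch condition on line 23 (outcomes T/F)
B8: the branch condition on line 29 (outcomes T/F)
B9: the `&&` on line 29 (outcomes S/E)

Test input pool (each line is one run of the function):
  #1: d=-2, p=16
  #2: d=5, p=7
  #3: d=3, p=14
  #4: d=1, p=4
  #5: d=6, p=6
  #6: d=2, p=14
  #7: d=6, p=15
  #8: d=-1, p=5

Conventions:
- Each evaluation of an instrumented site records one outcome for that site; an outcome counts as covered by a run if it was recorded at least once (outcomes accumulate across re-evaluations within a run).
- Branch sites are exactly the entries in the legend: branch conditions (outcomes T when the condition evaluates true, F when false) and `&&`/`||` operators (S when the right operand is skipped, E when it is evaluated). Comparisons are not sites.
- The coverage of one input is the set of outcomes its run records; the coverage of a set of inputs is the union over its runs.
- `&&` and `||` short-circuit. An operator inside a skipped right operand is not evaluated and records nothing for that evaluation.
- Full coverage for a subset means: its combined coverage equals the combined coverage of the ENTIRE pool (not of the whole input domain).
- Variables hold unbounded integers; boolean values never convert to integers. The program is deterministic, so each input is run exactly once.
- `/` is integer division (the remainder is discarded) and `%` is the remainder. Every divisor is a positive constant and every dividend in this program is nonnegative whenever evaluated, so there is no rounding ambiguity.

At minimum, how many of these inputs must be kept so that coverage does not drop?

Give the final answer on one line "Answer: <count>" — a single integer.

input #1 (d=-2, p=16): events B1->T, B2->T, B6->S, B5->T, B7->F, B9->S, B8->F; covers B1=T, B2=T, B5=T, B6=S, B7=F, B8=F, B9=S
input #2 (d=5, p=7): events B1->F, B3->F, B6->S, B5->T, B7->F, B9->E, B8->F; covers B1=F, B3=F, B5=T, B6=S, B7=F, B8=F, B9=E
input #3 (d=3, p=14): events B1->T, B2->T, B6->S, B5->T, B7->F, B9->S, B8->F; covers B1=T, B2=T, B5=T, B6=S, B7=F, B8=F, B9=S
input #4 (d=1, p=4): events B1->F, B3->F, B6->S, B5->T, B7->T, B9->E, B8->T; covers B1=F, B3=F, B5=T, B6=S, B7=T, B8=T, B9=E
input #5 (d=6, p=6): events B1->F, B3->F, B6->S, B5->T, B7->F, B9->E, B8->F; covers B1=F, B3=F, B5=T, B6=S, B7=F, B8=F, B9=E
input #6 (d=2, p=14): events B1->T, B2->T, B6->S, B5->T, B7->F, B9->S, B8->F; covers B1=T, B2=T, B5=T, B6=S, B7=F, B8=F, B9=S
input #7 (d=6, p=15): events B1->T, B2->F, B6->E, B5->T, B7->F, B9->S, B8->F; covers B1=T, B2=F, B5=T, B6=E, B7=F, B8=F, B9=S
input #8 (d=-1, p=5): events B1->F, B3->F, B6->S, B5->T, B7->F, B9->E, B8->F; covers B1=F, B3=F, B5=T, B6=S, B7=F, B8=F, B9=E
the full pool covers 14 outcomes: B1=T, B1=F, B2=T, B2=F, B3=F, B5=T, B6=S, B6=E, B7=T, B7=F, B8=T, B8=F, B9=S, B9=E
size 1 is not enough: best union over all size-1 subsets is 7/14
size 2 is not enough: best union over all size-2 subsets is 13/14
inputs {1, 4, 7} (size 3) cover everything; no size-3 subset with a lexicographically smaller index list covers all 14

Answer: 3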